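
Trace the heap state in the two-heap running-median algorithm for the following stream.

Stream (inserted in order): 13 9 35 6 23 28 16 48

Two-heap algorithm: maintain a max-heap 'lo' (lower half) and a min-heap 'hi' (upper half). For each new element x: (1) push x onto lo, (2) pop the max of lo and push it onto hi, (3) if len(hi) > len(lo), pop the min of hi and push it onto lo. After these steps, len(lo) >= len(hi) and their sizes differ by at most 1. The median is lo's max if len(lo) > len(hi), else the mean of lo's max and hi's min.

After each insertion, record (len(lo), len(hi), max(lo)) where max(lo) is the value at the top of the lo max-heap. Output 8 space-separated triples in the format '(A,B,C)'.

Answer: (1,0,13) (1,1,9) (2,1,13) (2,2,9) (3,2,13) (3,3,13) (4,3,16) (4,4,16)

Derivation:
Step 1: insert 13 -> lo=[13] hi=[] -> (len(lo)=1, len(hi)=0, max(lo)=13)
Step 2: insert 9 -> lo=[9] hi=[13] -> (len(lo)=1, len(hi)=1, max(lo)=9)
Step 3: insert 35 -> lo=[9, 13] hi=[35] -> (len(lo)=2, len(hi)=1, max(lo)=13)
Step 4: insert 6 -> lo=[6, 9] hi=[13, 35] -> (len(lo)=2, len(hi)=2, max(lo)=9)
Step 5: insert 23 -> lo=[6, 9, 13] hi=[23, 35] -> (len(lo)=3, len(hi)=2, max(lo)=13)
Step 6: insert 28 -> lo=[6, 9, 13] hi=[23, 28, 35] -> (len(lo)=3, len(hi)=3, max(lo)=13)
Step 7: insert 16 -> lo=[6, 9, 13, 16] hi=[23, 28, 35] -> (len(lo)=4, len(hi)=3, max(lo)=16)
Step 8: insert 48 -> lo=[6, 9, 13, 16] hi=[23, 28, 35, 48] -> (len(lo)=4, len(hi)=4, max(lo)=16)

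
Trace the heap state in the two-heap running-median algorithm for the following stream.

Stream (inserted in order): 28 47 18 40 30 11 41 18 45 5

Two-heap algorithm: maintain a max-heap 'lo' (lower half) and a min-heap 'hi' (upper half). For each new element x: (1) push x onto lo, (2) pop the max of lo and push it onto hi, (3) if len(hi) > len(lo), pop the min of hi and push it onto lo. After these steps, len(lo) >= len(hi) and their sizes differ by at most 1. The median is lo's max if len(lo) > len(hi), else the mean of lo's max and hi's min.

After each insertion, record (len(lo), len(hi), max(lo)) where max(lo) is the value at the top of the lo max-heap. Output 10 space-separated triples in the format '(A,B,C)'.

Step 1: insert 28 -> lo=[28] hi=[] -> (len(lo)=1, len(hi)=0, max(lo)=28)
Step 2: insert 47 -> lo=[28] hi=[47] -> (len(lo)=1, len(hi)=1, max(lo)=28)
Step 3: insert 18 -> lo=[18, 28] hi=[47] -> (len(lo)=2, len(hi)=1, max(lo)=28)
Step 4: insert 40 -> lo=[18, 28] hi=[40, 47] -> (len(lo)=2, len(hi)=2, max(lo)=28)
Step 5: insert 30 -> lo=[18, 28, 30] hi=[40, 47] -> (len(lo)=3, len(hi)=2, max(lo)=30)
Step 6: insert 11 -> lo=[11, 18, 28] hi=[30, 40, 47] -> (len(lo)=3, len(hi)=3, max(lo)=28)
Step 7: insert 41 -> lo=[11, 18, 28, 30] hi=[40, 41, 47] -> (len(lo)=4, len(hi)=3, max(lo)=30)
Step 8: insert 18 -> lo=[11, 18, 18, 28] hi=[30, 40, 41, 47] -> (len(lo)=4, len(hi)=4, max(lo)=28)
Step 9: insert 45 -> lo=[11, 18, 18, 28, 30] hi=[40, 41, 45, 47] -> (len(lo)=5, len(hi)=4, max(lo)=30)
Step 10: insert 5 -> lo=[5, 11, 18, 18, 28] hi=[30, 40, 41, 45, 47] -> (len(lo)=5, len(hi)=5, max(lo)=28)

Answer: (1,0,28) (1,1,28) (2,1,28) (2,2,28) (3,2,30) (3,3,28) (4,3,30) (4,4,28) (5,4,30) (5,5,28)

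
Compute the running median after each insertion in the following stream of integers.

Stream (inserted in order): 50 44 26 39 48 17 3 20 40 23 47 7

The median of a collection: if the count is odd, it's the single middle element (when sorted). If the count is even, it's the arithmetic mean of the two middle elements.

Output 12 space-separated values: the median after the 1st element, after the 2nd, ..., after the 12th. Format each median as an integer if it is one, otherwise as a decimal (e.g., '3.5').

Answer: 50 47 44 41.5 44 41.5 39 32.5 39 32.5 39 32.5

Derivation:
Step 1: insert 50 -> lo=[50] (size 1, max 50) hi=[] (size 0) -> median=50
Step 2: insert 44 -> lo=[44] (size 1, max 44) hi=[50] (size 1, min 50) -> median=47
Step 3: insert 26 -> lo=[26, 44] (size 2, max 44) hi=[50] (size 1, min 50) -> median=44
Step 4: insert 39 -> lo=[26, 39] (size 2, max 39) hi=[44, 50] (size 2, min 44) -> median=41.5
Step 5: insert 48 -> lo=[26, 39, 44] (size 3, max 44) hi=[48, 50] (size 2, min 48) -> median=44
Step 6: insert 17 -> lo=[17, 26, 39] (size 3, max 39) hi=[44, 48, 50] (size 3, min 44) -> median=41.5
Step 7: insert 3 -> lo=[3, 17, 26, 39] (size 4, max 39) hi=[44, 48, 50] (size 3, min 44) -> median=39
Step 8: insert 20 -> lo=[3, 17, 20, 26] (size 4, max 26) hi=[39, 44, 48, 50] (size 4, min 39) -> median=32.5
Step 9: insert 40 -> lo=[3, 17, 20, 26, 39] (size 5, max 39) hi=[40, 44, 48, 50] (size 4, min 40) -> median=39
Step 10: insert 23 -> lo=[3, 17, 20, 23, 26] (size 5, max 26) hi=[39, 40, 44, 48, 50] (size 5, min 39) -> median=32.5
Step 11: insert 47 -> lo=[3, 17, 20, 23, 26, 39] (size 6, max 39) hi=[40, 44, 47, 48, 50] (size 5, min 40) -> median=39
Step 12: insert 7 -> lo=[3, 7, 17, 20, 23, 26] (size 6, max 26) hi=[39, 40, 44, 47, 48, 50] (size 6, min 39) -> median=32.5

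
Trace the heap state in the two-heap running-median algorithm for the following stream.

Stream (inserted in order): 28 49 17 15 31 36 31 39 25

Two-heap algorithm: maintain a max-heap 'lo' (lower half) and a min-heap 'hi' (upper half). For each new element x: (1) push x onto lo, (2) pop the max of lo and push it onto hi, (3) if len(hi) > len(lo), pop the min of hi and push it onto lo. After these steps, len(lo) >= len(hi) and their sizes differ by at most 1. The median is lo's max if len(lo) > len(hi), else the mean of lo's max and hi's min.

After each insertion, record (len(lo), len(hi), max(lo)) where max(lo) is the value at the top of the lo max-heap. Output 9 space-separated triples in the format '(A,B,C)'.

Answer: (1,0,28) (1,1,28) (2,1,28) (2,2,17) (3,2,28) (3,3,28) (4,3,31) (4,4,31) (5,4,31)

Derivation:
Step 1: insert 28 -> lo=[28] hi=[] -> (len(lo)=1, len(hi)=0, max(lo)=28)
Step 2: insert 49 -> lo=[28] hi=[49] -> (len(lo)=1, len(hi)=1, max(lo)=28)
Step 3: insert 17 -> lo=[17, 28] hi=[49] -> (len(lo)=2, len(hi)=1, max(lo)=28)
Step 4: insert 15 -> lo=[15, 17] hi=[28, 49] -> (len(lo)=2, len(hi)=2, max(lo)=17)
Step 5: insert 31 -> lo=[15, 17, 28] hi=[31, 49] -> (len(lo)=3, len(hi)=2, max(lo)=28)
Step 6: insert 36 -> lo=[15, 17, 28] hi=[31, 36, 49] -> (len(lo)=3, len(hi)=3, max(lo)=28)
Step 7: insert 31 -> lo=[15, 17, 28, 31] hi=[31, 36, 49] -> (len(lo)=4, len(hi)=3, max(lo)=31)
Step 8: insert 39 -> lo=[15, 17, 28, 31] hi=[31, 36, 39, 49] -> (len(lo)=4, len(hi)=4, max(lo)=31)
Step 9: insert 25 -> lo=[15, 17, 25, 28, 31] hi=[31, 36, 39, 49] -> (len(lo)=5, len(hi)=4, max(lo)=31)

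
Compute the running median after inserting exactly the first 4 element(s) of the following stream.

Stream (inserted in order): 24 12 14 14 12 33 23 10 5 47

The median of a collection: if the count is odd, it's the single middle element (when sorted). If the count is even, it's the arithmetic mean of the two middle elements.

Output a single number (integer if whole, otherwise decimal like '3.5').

Answer: 14

Derivation:
Step 1: insert 24 -> lo=[24] (size 1, max 24) hi=[] (size 0) -> median=24
Step 2: insert 12 -> lo=[12] (size 1, max 12) hi=[24] (size 1, min 24) -> median=18
Step 3: insert 14 -> lo=[12, 14] (size 2, max 14) hi=[24] (size 1, min 24) -> median=14
Step 4: insert 14 -> lo=[12, 14] (size 2, max 14) hi=[14, 24] (size 2, min 14) -> median=14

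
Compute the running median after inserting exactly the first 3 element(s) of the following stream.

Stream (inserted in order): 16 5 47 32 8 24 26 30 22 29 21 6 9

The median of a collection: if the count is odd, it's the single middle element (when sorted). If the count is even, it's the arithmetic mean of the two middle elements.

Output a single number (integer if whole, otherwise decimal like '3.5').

Step 1: insert 16 -> lo=[16] (size 1, max 16) hi=[] (size 0) -> median=16
Step 2: insert 5 -> lo=[5] (size 1, max 5) hi=[16] (size 1, min 16) -> median=10.5
Step 3: insert 47 -> lo=[5, 16] (size 2, max 16) hi=[47] (size 1, min 47) -> median=16

Answer: 16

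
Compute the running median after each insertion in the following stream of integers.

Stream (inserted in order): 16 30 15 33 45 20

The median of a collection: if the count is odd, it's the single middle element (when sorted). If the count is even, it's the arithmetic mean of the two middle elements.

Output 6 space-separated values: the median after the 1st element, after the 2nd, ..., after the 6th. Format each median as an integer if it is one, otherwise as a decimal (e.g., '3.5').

Answer: 16 23 16 23 30 25

Derivation:
Step 1: insert 16 -> lo=[16] (size 1, max 16) hi=[] (size 0) -> median=16
Step 2: insert 30 -> lo=[16] (size 1, max 16) hi=[30] (size 1, min 30) -> median=23
Step 3: insert 15 -> lo=[15, 16] (size 2, max 16) hi=[30] (size 1, min 30) -> median=16
Step 4: insert 33 -> lo=[15, 16] (size 2, max 16) hi=[30, 33] (size 2, min 30) -> median=23
Step 5: insert 45 -> lo=[15, 16, 30] (size 3, max 30) hi=[33, 45] (size 2, min 33) -> median=30
Step 6: insert 20 -> lo=[15, 16, 20] (size 3, max 20) hi=[30, 33, 45] (size 3, min 30) -> median=25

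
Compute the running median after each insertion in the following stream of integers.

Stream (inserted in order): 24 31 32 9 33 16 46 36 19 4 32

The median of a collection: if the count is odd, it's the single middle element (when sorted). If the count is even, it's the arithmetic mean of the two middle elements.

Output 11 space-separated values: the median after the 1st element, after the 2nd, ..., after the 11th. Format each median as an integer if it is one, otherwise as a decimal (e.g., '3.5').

Answer: 24 27.5 31 27.5 31 27.5 31 31.5 31 27.5 31

Derivation:
Step 1: insert 24 -> lo=[24] (size 1, max 24) hi=[] (size 0) -> median=24
Step 2: insert 31 -> lo=[24] (size 1, max 24) hi=[31] (size 1, min 31) -> median=27.5
Step 3: insert 32 -> lo=[24, 31] (size 2, max 31) hi=[32] (size 1, min 32) -> median=31
Step 4: insert 9 -> lo=[9, 24] (size 2, max 24) hi=[31, 32] (size 2, min 31) -> median=27.5
Step 5: insert 33 -> lo=[9, 24, 31] (size 3, max 31) hi=[32, 33] (size 2, min 32) -> median=31
Step 6: insert 16 -> lo=[9, 16, 24] (size 3, max 24) hi=[31, 32, 33] (size 3, min 31) -> median=27.5
Step 7: insert 46 -> lo=[9, 16, 24, 31] (size 4, max 31) hi=[32, 33, 46] (size 3, min 32) -> median=31
Step 8: insert 36 -> lo=[9, 16, 24, 31] (size 4, max 31) hi=[32, 33, 36, 46] (size 4, min 32) -> median=31.5
Step 9: insert 19 -> lo=[9, 16, 19, 24, 31] (size 5, max 31) hi=[32, 33, 36, 46] (size 4, min 32) -> median=31
Step 10: insert 4 -> lo=[4, 9, 16, 19, 24] (size 5, max 24) hi=[31, 32, 33, 36, 46] (size 5, min 31) -> median=27.5
Step 11: insert 32 -> lo=[4, 9, 16, 19, 24, 31] (size 6, max 31) hi=[32, 32, 33, 36, 46] (size 5, min 32) -> median=31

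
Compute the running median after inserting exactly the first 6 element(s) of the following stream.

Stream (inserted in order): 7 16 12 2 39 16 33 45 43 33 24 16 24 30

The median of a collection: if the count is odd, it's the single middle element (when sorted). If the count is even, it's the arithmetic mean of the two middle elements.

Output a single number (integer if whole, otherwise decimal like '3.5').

Answer: 14

Derivation:
Step 1: insert 7 -> lo=[7] (size 1, max 7) hi=[] (size 0) -> median=7
Step 2: insert 16 -> lo=[7] (size 1, max 7) hi=[16] (size 1, min 16) -> median=11.5
Step 3: insert 12 -> lo=[7, 12] (size 2, max 12) hi=[16] (size 1, min 16) -> median=12
Step 4: insert 2 -> lo=[2, 7] (size 2, max 7) hi=[12, 16] (size 2, min 12) -> median=9.5
Step 5: insert 39 -> lo=[2, 7, 12] (size 3, max 12) hi=[16, 39] (size 2, min 16) -> median=12
Step 6: insert 16 -> lo=[2, 7, 12] (size 3, max 12) hi=[16, 16, 39] (size 3, min 16) -> median=14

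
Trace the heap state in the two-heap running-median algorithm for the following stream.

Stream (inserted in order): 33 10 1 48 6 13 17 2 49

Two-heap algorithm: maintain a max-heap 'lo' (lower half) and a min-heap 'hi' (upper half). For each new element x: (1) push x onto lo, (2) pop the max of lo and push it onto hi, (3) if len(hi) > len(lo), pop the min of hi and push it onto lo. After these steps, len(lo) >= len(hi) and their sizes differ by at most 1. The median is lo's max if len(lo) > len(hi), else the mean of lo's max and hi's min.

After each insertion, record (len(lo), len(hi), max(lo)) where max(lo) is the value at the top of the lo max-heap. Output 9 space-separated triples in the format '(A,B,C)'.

Answer: (1,0,33) (1,1,10) (2,1,10) (2,2,10) (3,2,10) (3,3,10) (4,3,13) (4,4,10) (5,4,13)

Derivation:
Step 1: insert 33 -> lo=[33] hi=[] -> (len(lo)=1, len(hi)=0, max(lo)=33)
Step 2: insert 10 -> lo=[10] hi=[33] -> (len(lo)=1, len(hi)=1, max(lo)=10)
Step 3: insert 1 -> lo=[1, 10] hi=[33] -> (len(lo)=2, len(hi)=1, max(lo)=10)
Step 4: insert 48 -> lo=[1, 10] hi=[33, 48] -> (len(lo)=2, len(hi)=2, max(lo)=10)
Step 5: insert 6 -> lo=[1, 6, 10] hi=[33, 48] -> (len(lo)=3, len(hi)=2, max(lo)=10)
Step 6: insert 13 -> lo=[1, 6, 10] hi=[13, 33, 48] -> (len(lo)=3, len(hi)=3, max(lo)=10)
Step 7: insert 17 -> lo=[1, 6, 10, 13] hi=[17, 33, 48] -> (len(lo)=4, len(hi)=3, max(lo)=13)
Step 8: insert 2 -> lo=[1, 2, 6, 10] hi=[13, 17, 33, 48] -> (len(lo)=4, len(hi)=4, max(lo)=10)
Step 9: insert 49 -> lo=[1, 2, 6, 10, 13] hi=[17, 33, 48, 49] -> (len(lo)=5, len(hi)=4, max(lo)=13)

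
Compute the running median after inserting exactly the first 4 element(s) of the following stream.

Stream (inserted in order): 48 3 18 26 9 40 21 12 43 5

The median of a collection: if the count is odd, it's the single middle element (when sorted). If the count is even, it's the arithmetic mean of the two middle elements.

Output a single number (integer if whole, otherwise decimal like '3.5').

Step 1: insert 48 -> lo=[48] (size 1, max 48) hi=[] (size 0) -> median=48
Step 2: insert 3 -> lo=[3] (size 1, max 3) hi=[48] (size 1, min 48) -> median=25.5
Step 3: insert 18 -> lo=[3, 18] (size 2, max 18) hi=[48] (size 1, min 48) -> median=18
Step 4: insert 26 -> lo=[3, 18] (size 2, max 18) hi=[26, 48] (size 2, min 26) -> median=22

Answer: 22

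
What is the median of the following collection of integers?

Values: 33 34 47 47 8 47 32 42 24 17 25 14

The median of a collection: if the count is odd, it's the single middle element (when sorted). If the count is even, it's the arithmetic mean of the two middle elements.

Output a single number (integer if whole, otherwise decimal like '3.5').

Answer: 32.5

Derivation:
Step 1: insert 33 -> lo=[33] (size 1, max 33) hi=[] (size 0) -> median=33
Step 2: insert 34 -> lo=[33] (size 1, max 33) hi=[34] (size 1, min 34) -> median=33.5
Step 3: insert 47 -> lo=[33, 34] (size 2, max 34) hi=[47] (size 1, min 47) -> median=34
Step 4: insert 47 -> lo=[33, 34] (size 2, max 34) hi=[47, 47] (size 2, min 47) -> median=40.5
Step 5: insert 8 -> lo=[8, 33, 34] (size 3, max 34) hi=[47, 47] (size 2, min 47) -> median=34
Step 6: insert 47 -> lo=[8, 33, 34] (size 3, max 34) hi=[47, 47, 47] (size 3, min 47) -> median=40.5
Step 7: insert 32 -> lo=[8, 32, 33, 34] (size 4, max 34) hi=[47, 47, 47] (size 3, min 47) -> median=34
Step 8: insert 42 -> lo=[8, 32, 33, 34] (size 4, max 34) hi=[42, 47, 47, 47] (size 4, min 42) -> median=38
Step 9: insert 24 -> lo=[8, 24, 32, 33, 34] (size 5, max 34) hi=[42, 47, 47, 47] (size 4, min 42) -> median=34
Step 10: insert 17 -> lo=[8, 17, 24, 32, 33] (size 5, max 33) hi=[34, 42, 47, 47, 47] (size 5, min 34) -> median=33.5
Step 11: insert 25 -> lo=[8, 17, 24, 25, 32, 33] (size 6, max 33) hi=[34, 42, 47, 47, 47] (size 5, min 34) -> median=33
Step 12: insert 14 -> lo=[8, 14, 17, 24, 25, 32] (size 6, max 32) hi=[33, 34, 42, 47, 47, 47] (size 6, min 33) -> median=32.5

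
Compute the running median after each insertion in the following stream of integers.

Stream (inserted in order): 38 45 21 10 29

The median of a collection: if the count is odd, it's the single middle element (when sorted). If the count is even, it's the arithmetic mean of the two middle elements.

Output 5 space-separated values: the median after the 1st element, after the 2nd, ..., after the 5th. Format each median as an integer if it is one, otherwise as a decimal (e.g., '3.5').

Step 1: insert 38 -> lo=[38] (size 1, max 38) hi=[] (size 0) -> median=38
Step 2: insert 45 -> lo=[38] (size 1, max 38) hi=[45] (size 1, min 45) -> median=41.5
Step 3: insert 21 -> lo=[21, 38] (size 2, max 38) hi=[45] (size 1, min 45) -> median=38
Step 4: insert 10 -> lo=[10, 21] (size 2, max 21) hi=[38, 45] (size 2, min 38) -> median=29.5
Step 5: insert 29 -> lo=[10, 21, 29] (size 3, max 29) hi=[38, 45] (size 2, min 38) -> median=29

Answer: 38 41.5 38 29.5 29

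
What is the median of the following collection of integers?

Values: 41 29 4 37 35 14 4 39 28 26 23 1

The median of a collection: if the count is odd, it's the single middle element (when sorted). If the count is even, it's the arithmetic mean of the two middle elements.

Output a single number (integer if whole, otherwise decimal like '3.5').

Step 1: insert 41 -> lo=[41] (size 1, max 41) hi=[] (size 0) -> median=41
Step 2: insert 29 -> lo=[29] (size 1, max 29) hi=[41] (size 1, min 41) -> median=35
Step 3: insert 4 -> lo=[4, 29] (size 2, max 29) hi=[41] (size 1, min 41) -> median=29
Step 4: insert 37 -> lo=[4, 29] (size 2, max 29) hi=[37, 41] (size 2, min 37) -> median=33
Step 5: insert 35 -> lo=[4, 29, 35] (size 3, max 35) hi=[37, 41] (size 2, min 37) -> median=35
Step 6: insert 14 -> lo=[4, 14, 29] (size 3, max 29) hi=[35, 37, 41] (size 3, min 35) -> median=32
Step 7: insert 4 -> lo=[4, 4, 14, 29] (size 4, max 29) hi=[35, 37, 41] (size 3, min 35) -> median=29
Step 8: insert 39 -> lo=[4, 4, 14, 29] (size 4, max 29) hi=[35, 37, 39, 41] (size 4, min 35) -> median=32
Step 9: insert 28 -> lo=[4, 4, 14, 28, 29] (size 5, max 29) hi=[35, 37, 39, 41] (size 4, min 35) -> median=29
Step 10: insert 26 -> lo=[4, 4, 14, 26, 28] (size 5, max 28) hi=[29, 35, 37, 39, 41] (size 5, min 29) -> median=28.5
Step 11: insert 23 -> lo=[4, 4, 14, 23, 26, 28] (size 6, max 28) hi=[29, 35, 37, 39, 41] (size 5, min 29) -> median=28
Step 12: insert 1 -> lo=[1, 4, 4, 14, 23, 26] (size 6, max 26) hi=[28, 29, 35, 37, 39, 41] (size 6, min 28) -> median=27

Answer: 27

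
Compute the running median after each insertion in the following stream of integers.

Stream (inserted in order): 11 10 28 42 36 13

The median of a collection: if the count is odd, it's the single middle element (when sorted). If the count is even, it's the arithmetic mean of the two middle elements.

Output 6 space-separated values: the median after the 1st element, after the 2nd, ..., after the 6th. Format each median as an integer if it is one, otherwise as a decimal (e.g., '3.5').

Answer: 11 10.5 11 19.5 28 20.5

Derivation:
Step 1: insert 11 -> lo=[11] (size 1, max 11) hi=[] (size 0) -> median=11
Step 2: insert 10 -> lo=[10] (size 1, max 10) hi=[11] (size 1, min 11) -> median=10.5
Step 3: insert 28 -> lo=[10, 11] (size 2, max 11) hi=[28] (size 1, min 28) -> median=11
Step 4: insert 42 -> lo=[10, 11] (size 2, max 11) hi=[28, 42] (size 2, min 28) -> median=19.5
Step 5: insert 36 -> lo=[10, 11, 28] (size 3, max 28) hi=[36, 42] (size 2, min 36) -> median=28
Step 6: insert 13 -> lo=[10, 11, 13] (size 3, max 13) hi=[28, 36, 42] (size 3, min 28) -> median=20.5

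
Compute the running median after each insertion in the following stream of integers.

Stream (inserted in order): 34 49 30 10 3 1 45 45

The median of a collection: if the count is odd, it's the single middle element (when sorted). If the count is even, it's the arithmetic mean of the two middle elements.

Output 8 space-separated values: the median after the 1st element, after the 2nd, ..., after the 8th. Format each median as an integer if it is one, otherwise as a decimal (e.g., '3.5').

Answer: 34 41.5 34 32 30 20 30 32

Derivation:
Step 1: insert 34 -> lo=[34] (size 1, max 34) hi=[] (size 0) -> median=34
Step 2: insert 49 -> lo=[34] (size 1, max 34) hi=[49] (size 1, min 49) -> median=41.5
Step 3: insert 30 -> lo=[30, 34] (size 2, max 34) hi=[49] (size 1, min 49) -> median=34
Step 4: insert 10 -> lo=[10, 30] (size 2, max 30) hi=[34, 49] (size 2, min 34) -> median=32
Step 5: insert 3 -> lo=[3, 10, 30] (size 3, max 30) hi=[34, 49] (size 2, min 34) -> median=30
Step 6: insert 1 -> lo=[1, 3, 10] (size 3, max 10) hi=[30, 34, 49] (size 3, min 30) -> median=20
Step 7: insert 45 -> lo=[1, 3, 10, 30] (size 4, max 30) hi=[34, 45, 49] (size 3, min 34) -> median=30
Step 8: insert 45 -> lo=[1, 3, 10, 30] (size 4, max 30) hi=[34, 45, 45, 49] (size 4, min 34) -> median=32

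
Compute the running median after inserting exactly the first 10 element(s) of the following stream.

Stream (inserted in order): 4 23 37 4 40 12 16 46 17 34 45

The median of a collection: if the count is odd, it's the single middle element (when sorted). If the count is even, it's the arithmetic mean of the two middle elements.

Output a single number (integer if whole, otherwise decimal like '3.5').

Step 1: insert 4 -> lo=[4] (size 1, max 4) hi=[] (size 0) -> median=4
Step 2: insert 23 -> lo=[4] (size 1, max 4) hi=[23] (size 1, min 23) -> median=13.5
Step 3: insert 37 -> lo=[4, 23] (size 2, max 23) hi=[37] (size 1, min 37) -> median=23
Step 4: insert 4 -> lo=[4, 4] (size 2, max 4) hi=[23, 37] (size 2, min 23) -> median=13.5
Step 5: insert 40 -> lo=[4, 4, 23] (size 3, max 23) hi=[37, 40] (size 2, min 37) -> median=23
Step 6: insert 12 -> lo=[4, 4, 12] (size 3, max 12) hi=[23, 37, 40] (size 3, min 23) -> median=17.5
Step 7: insert 16 -> lo=[4, 4, 12, 16] (size 4, max 16) hi=[23, 37, 40] (size 3, min 23) -> median=16
Step 8: insert 46 -> lo=[4, 4, 12, 16] (size 4, max 16) hi=[23, 37, 40, 46] (size 4, min 23) -> median=19.5
Step 9: insert 17 -> lo=[4, 4, 12, 16, 17] (size 5, max 17) hi=[23, 37, 40, 46] (size 4, min 23) -> median=17
Step 10: insert 34 -> lo=[4, 4, 12, 16, 17] (size 5, max 17) hi=[23, 34, 37, 40, 46] (size 5, min 23) -> median=20

Answer: 20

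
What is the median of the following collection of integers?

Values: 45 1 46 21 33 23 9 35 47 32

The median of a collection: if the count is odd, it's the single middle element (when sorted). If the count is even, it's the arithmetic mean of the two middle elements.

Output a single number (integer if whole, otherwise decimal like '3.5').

Answer: 32.5

Derivation:
Step 1: insert 45 -> lo=[45] (size 1, max 45) hi=[] (size 0) -> median=45
Step 2: insert 1 -> lo=[1] (size 1, max 1) hi=[45] (size 1, min 45) -> median=23
Step 3: insert 46 -> lo=[1, 45] (size 2, max 45) hi=[46] (size 1, min 46) -> median=45
Step 4: insert 21 -> lo=[1, 21] (size 2, max 21) hi=[45, 46] (size 2, min 45) -> median=33
Step 5: insert 33 -> lo=[1, 21, 33] (size 3, max 33) hi=[45, 46] (size 2, min 45) -> median=33
Step 6: insert 23 -> lo=[1, 21, 23] (size 3, max 23) hi=[33, 45, 46] (size 3, min 33) -> median=28
Step 7: insert 9 -> lo=[1, 9, 21, 23] (size 4, max 23) hi=[33, 45, 46] (size 3, min 33) -> median=23
Step 8: insert 35 -> lo=[1, 9, 21, 23] (size 4, max 23) hi=[33, 35, 45, 46] (size 4, min 33) -> median=28
Step 9: insert 47 -> lo=[1, 9, 21, 23, 33] (size 5, max 33) hi=[35, 45, 46, 47] (size 4, min 35) -> median=33
Step 10: insert 32 -> lo=[1, 9, 21, 23, 32] (size 5, max 32) hi=[33, 35, 45, 46, 47] (size 5, min 33) -> median=32.5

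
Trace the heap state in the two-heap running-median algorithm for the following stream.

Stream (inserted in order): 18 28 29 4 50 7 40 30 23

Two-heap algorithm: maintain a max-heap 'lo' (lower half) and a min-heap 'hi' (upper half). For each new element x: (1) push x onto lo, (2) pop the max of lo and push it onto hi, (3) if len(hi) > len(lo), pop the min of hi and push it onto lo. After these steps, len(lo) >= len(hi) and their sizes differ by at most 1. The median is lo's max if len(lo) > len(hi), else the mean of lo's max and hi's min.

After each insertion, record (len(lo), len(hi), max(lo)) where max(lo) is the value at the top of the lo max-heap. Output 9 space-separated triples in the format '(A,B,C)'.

Answer: (1,0,18) (1,1,18) (2,1,28) (2,2,18) (3,2,28) (3,3,18) (4,3,28) (4,4,28) (5,4,28)

Derivation:
Step 1: insert 18 -> lo=[18] hi=[] -> (len(lo)=1, len(hi)=0, max(lo)=18)
Step 2: insert 28 -> lo=[18] hi=[28] -> (len(lo)=1, len(hi)=1, max(lo)=18)
Step 3: insert 29 -> lo=[18, 28] hi=[29] -> (len(lo)=2, len(hi)=1, max(lo)=28)
Step 4: insert 4 -> lo=[4, 18] hi=[28, 29] -> (len(lo)=2, len(hi)=2, max(lo)=18)
Step 5: insert 50 -> lo=[4, 18, 28] hi=[29, 50] -> (len(lo)=3, len(hi)=2, max(lo)=28)
Step 6: insert 7 -> lo=[4, 7, 18] hi=[28, 29, 50] -> (len(lo)=3, len(hi)=3, max(lo)=18)
Step 7: insert 40 -> lo=[4, 7, 18, 28] hi=[29, 40, 50] -> (len(lo)=4, len(hi)=3, max(lo)=28)
Step 8: insert 30 -> lo=[4, 7, 18, 28] hi=[29, 30, 40, 50] -> (len(lo)=4, len(hi)=4, max(lo)=28)
Step 9: insert 23 -> lo=[4, 7, 18, 23, 28] hi=[29, 30, 40, 50] -> (len(lo)=5, len(hi)=4, max(lo)=28)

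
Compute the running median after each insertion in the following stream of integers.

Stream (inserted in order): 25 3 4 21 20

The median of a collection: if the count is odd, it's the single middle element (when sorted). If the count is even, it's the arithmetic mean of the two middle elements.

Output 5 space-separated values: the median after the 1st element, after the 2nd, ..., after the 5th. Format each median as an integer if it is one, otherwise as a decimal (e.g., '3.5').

Answer: 25 14 4 12.5 20

Derivation:
Step 1: insert 25 -> lo=[25] (size 1, max 25) hi=[] (size 0) -> median=25
Step 2: insert 3 -> lo=[3] (size 1, max 3) hi=[25] (size 1, min 25) -> median=14
Step 3: insert 4 -> lo=[3, 4] (size 2, max 4) hi=[25] (size 1, min 25) -> median=4
Step 4: insert 21 -> lo=[3, 4] (size 2, max 4) hi=[21, 25] (size 2, min 21) -> median=12.5
Step 5: insert 20 -> lo=[3, 4, 20] (size 3, max 20) hi=[21, 25] (size 2, min 21) -> median=20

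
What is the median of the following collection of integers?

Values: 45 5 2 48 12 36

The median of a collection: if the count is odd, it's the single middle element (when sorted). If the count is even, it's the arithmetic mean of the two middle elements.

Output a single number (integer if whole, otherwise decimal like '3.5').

Step 1: insert 45 -> lo=[45] (size 1, max 45) hi=[] (size 0) -> median=45
Step 2: insert 5 -> lo=[5] (size 1, max 5) hi=[45] (size 1, min 45) -> median=25
Step 3: insert 2 -> lo=[2, 5] (size 2, max 5) hi=[45] (size 1, min 45) -> median=5
Step 4: insert 48 -> lo=[2, 5] (size 2, max 5) hi=[45, 48] (size 2, min 45) -> median=25
Step 5: insert 12 -> lo=[2, 5, 12] (size 3, max 12) hi=[45, 48] (size 2, min 45) -> median=12
Step 6: insert 36 -> lo=[2, 5, 12] (size 3, max 12) hi=[36, 45, 48] (size 3, min 36) -> median=24

Answer: 24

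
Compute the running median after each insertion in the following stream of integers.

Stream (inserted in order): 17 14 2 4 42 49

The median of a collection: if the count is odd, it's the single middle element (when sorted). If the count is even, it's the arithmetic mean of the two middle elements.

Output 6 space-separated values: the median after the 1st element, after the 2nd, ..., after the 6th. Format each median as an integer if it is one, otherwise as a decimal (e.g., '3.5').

Answer: 17 15.5 14 9 14 15.5

Derivation:
Step 1: insert 17 -> lo=[17] (size 1, max 17) hi=[] (size 0) -> median=17
Step 2: insert 14 -> lo=[14] (size 1, max 14) hi=[17] (size 1, min 17) -> median=15.5
Step 3: insert 2 -> lo=[2, 14] (size 2, max 14) hi=[17] (size 1, min 17) -> median=14
Step 4: insert 4 -> lo=[2, 4] (size 2, max 4) hi=[14, 17] (size 2, min 14) -> median=9
Step 5: insert 42 -> lo=[2, 4, 14] (size 3, max 14) hi=[17, 42] (size 2, min 17) -> median=14
Step 6: insert 49 -> lo=[2, 4, 14] (size 3, max 14) hi=[17, 42, 49] (size 3, min 17) -> median=15.5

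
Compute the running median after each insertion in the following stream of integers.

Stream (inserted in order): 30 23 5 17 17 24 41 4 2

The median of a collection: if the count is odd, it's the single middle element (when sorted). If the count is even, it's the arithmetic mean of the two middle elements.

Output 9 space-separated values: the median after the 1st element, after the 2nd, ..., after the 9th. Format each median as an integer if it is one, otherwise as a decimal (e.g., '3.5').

Answer: 30 26.5 23 20 17 20 23 20 17

Derivation:
Step 1: insert 30 -> lo=[30] (size 1, max 30) hi=[] (size 0) -> median=30
Step 2: insert 23 -> lo=[23] (size 1, max 23) hi=[30] (size 1, min 30) -> median=26.5
Step 3: insert 5 -> lo=[5, 23] (size 2, max 23) hi=[30] (size 1, min 30) -> median=23
Step 4: insert 17 -> lo=[5, 17] (size 2, max 17) hi=[23, 30] (size 2, min 23) -> median=20
Step 5: insert 17 -> lo=[5, 17, 17] (size 3, max 17) hi=[23, 30] (size 2, min 23) -> median=17
Step 6: insert 24 -> lo=[5, 17, 17] (size 3, max 17) hi=[23, 24, 30] (size 3, min 23) -> median=20
Step 7: insert 41 -> lo=[5, 17, 17, 23] (size 4, max 23) hi=[24, 30, 41] (size 3, min 24) -> median=23
Step 8: insert 4 -> lo=[4, 5, 17, 17] (size 4, max 17) hi=[23, 24, 30, 41] (size 4, min 23) -> median=20
Step 9: insert 2 -> lo=[2, 4, 5, 17, 17] (size 5, max 17) hi=[23, 24, 30, 41] (size 4, min 23) -> median=17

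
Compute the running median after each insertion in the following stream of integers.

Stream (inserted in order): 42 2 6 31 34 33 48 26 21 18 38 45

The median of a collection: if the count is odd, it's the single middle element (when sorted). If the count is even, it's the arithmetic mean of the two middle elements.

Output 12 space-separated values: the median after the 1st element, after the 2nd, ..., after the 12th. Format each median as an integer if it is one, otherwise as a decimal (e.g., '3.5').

Step 1: insert 42 -> lo=[42] (size 1, max 42) hi=[] (size 0) -> median=42
Step 2: insert 2 -> lo=[2] (size 1, max 2) hi=[42] (size 1, min 42) -> median=22
Step 3: insert 6 -> lo=[2, 6] (size 2, max 6) hi=[42] (size 1, min 42) -> median=6
Step 4: insert 31 -> lo=[2, 6] (size 2, max 6) hi=[31, 42] (size 2, min 31) -> median=18.5
Step 5: insert 34 -> lo=[2, 6, 31] (size 3, max 31) hi=[34, 42] (size 2, min 34) -> median=31
Step 6: insert 33 -> lo=[2, 6, 31] (size 3, max 31) hi=[33, 34, 42] (size 3, min 33) -> median=32
Step 7: insert 48 -> lo=[2, 6, 31, 33] (size 4, max 33) hi=[34, 42, 48] (size 3, min 34) -> median=33
Step 8: insert 26 -> lo=[2, 6, 26, 31] (size 4, max 31) hi=[33, 34, 42, 48] (size 4, min 33) -> median=32
Step 9: insert 21 -> lo=[2, 6, 21, 26, 31] (size 5, max 31) hi=[33, 34, 42, 48] (size 4, min 33) -> median=31
Step 10: insert 18 -> lo=[2, 6, 18, 21, 26] (size 5, max 26) hi=[31, 33, 34, 42, 48] (size 5, min 31) -> median=28.5
Step 11: insert 38 -> lo=[2, 6, 18, 21, 26, 31] (size 6, max 31) hi=[33, 34, 38, 42, 48] (size 5, min 33) -> median=31
Step 12: insert 45 -> lo=[2, 6, 18, 21, 26, 31] (size 6, max 31) hi=[33, 34, 38, 42, 45, 48] (size 6, min 33) -> median=32

Answer: 42 22 6 18.5 31 32 33 32 31 28.5 31 32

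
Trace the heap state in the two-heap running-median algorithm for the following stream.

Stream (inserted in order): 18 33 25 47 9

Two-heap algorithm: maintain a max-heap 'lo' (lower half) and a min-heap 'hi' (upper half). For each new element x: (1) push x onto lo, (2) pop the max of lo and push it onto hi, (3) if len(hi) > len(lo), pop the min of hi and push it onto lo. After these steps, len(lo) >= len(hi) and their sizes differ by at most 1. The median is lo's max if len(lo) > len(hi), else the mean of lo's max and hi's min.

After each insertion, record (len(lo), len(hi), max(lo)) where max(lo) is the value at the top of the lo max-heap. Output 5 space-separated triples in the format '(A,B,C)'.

Answer: (1,0,18) (1,1,18) (2,1,25) (2,2,25) (3,2,25)

Derivation:
Step 1: insert 18 -> lo=[18] hi=[] -> (len(lo)=1, len(hi)=0, max(lo)=18)
Step 2: insert 33 -> lo=[18] hi=[33] -> (len(lo)=1, len(hi)=1, max(lo)=18)
Step 3: insert 25 -> lo=[18, 25] hi=[33] -> (len(lo)=2, len(hi)=1, max(lo)=25)
Step 4: insert 47 -> lo=[18, 25] hi=[33, 47] -> (len(lo)=2, len(hi)=2, max(lo)=25)
Step 5: insert 9 -> lo=[9, 18, 25] hi=[33, 47] -> (len(lo)=3, len(hi)=2, max(lo)=25)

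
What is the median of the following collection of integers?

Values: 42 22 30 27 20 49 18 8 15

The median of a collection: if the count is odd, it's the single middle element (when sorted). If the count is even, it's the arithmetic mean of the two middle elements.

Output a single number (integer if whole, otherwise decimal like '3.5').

Step 1: insert 42 -> lo=[42] (size 1, max 42) hi=[] (size 0) -> median=42
Step 2: insert 22 -> lo=[22] (size 1, max 22) hi=[42] (size 1, min 42) -> median=32
Step 3: insert 30 -> lo=[22, 30] (size 2, max 30) hi=[42] (size 1, min 42) -> median=30
Step 4: insert 27 -> lo=[22, 27] (size 2, max 27) hi=[30, 42] (size 2, min 30) -> median=28.5
Step 5: insert 20 -> lo=[20, 22, 27] (size 3, max 27) hi=[30, 42] (size 2, min 30) -> median=27
Step 6: insert 49 -> lo=[20, 22, 27] (size 3, max 27) hi=[30, 42, 49] (size 3, min 30) -> median=28.5
Step 7: insert 18 -> lo=[18, 20, 22, 27] (size 4, max 27) hi=[30, 42, 49] (size 3, min 30) -> median=27
Step 8: insert 8 -> lo=[8, 18, 20, 22] (size 4, max 22) hi=[27, 30, 42, 49] (size 4, min 27) -> median=24.5
Step 9: insert 15 -> lo=[8, 15, 18, 20, 22] (size 5, max 22) hi=[27, 30, 42, 49] (size 4, min 27) -> median=22

Answer: 22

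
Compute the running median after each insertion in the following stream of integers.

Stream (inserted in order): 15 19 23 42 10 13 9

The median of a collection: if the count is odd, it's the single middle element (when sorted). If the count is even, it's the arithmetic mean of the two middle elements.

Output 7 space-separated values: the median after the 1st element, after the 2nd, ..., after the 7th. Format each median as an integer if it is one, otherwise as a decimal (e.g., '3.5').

Answer: 15 17 19 21 19 17 15

Derivation:
Step 1: insert 15 -> lo=[15] (size 1, max 15) hi=[] (size 0) -> median=15
Step 2: insert 19 -> lo=[15] (size 1, max 15) hi=[19] (size 1, min 19) -> median=17
Step 3: insert 23 -> lo=[15, 19] (size 2, max 19) hi=[23] (size 1, min 23) -> median=19
Step 4: insert 42 -> lo=[15, 19] (size 2, max 19) hi=[23, 42] (size 2, min 23) -> median=21
Step 5: insert 10 -> lo=[10, 15, 19] (size 3, max 19) hi=[23, 42] (size 2, min 23) -> median=19
Step 6: insert 13 -> lo=[10, 13, 15] (size 3, max 15) hi=[19, 23, 42] (size 3, min 19) -> median=17
Step 7: insert 9 -> lo=[9, 10, 13, 15] (size 4, max 15) hi=[19, 23, 42] (size 3, min 19) -> median=15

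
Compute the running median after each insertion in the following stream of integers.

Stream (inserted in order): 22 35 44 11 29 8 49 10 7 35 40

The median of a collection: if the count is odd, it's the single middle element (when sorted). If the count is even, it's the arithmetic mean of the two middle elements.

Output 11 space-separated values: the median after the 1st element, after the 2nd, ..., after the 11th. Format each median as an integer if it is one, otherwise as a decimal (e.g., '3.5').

Answer: 22 28.5 35 28.5 29 25.5 29 25.5 22 25.5 29

Derivation:
Step 1: insert 22 -> lo=[22] (size 1, max 22) hi=[] (size 0) -> median=22
Step 2: insert 35 -> lo=[22] (size 1, max 22) hi=[35] (size 1, min 35) -> median=28.5
Step 3: insert 44 -> lo=[22, 35] (size 2, max 35) hi=[44] (size 1, min 44) -> median=35
Step 4: insert 11 -> lo=[11, 22] (size 2, max 22) hi=[35, 44] (size 2, min 35) -> median=28.5
Step 5: insert 29 -> lo=[11, 22, 29] (size 3, max 29) hi=[35, 44] (size 2, min 35) -> median=29
Step 6: insert 8 -> lo=[8, 11, 22] (size 3, max 22) hi=[29, 35, 44] (size 3, min 29) -> median=25.5
Step 7: insert 49 -> lo=[8, 11, 22, 29] (size 4, max 29) hi=[35, 44, 49] (size 3, min 35) -> median=29
Step 8: insert 10 -> lo=[8, 10, 11, 22] (size 4, max 22) hi=[29, 35, 44, 49] (size 4, min 29) -> median=25.5
Step 9: insert 7 -> lo=[7, 8, 10, 11, 22] (size 5, max 22) hi=[29, 35, 44, 49] (size 4, min 29) -> median=22
Step 10: insert 35 -> lo=[7, 8, 10, 11, 22] (size 5, max 22) hi=[29, 35, 35, 44, 49] (size 5, min 29) -> median=25.5
Step 11: insert 40 -> lo=[7, 8, 10, 11, 22, 29] (size 6, max 29) hi=[35, 35, 40, 44, 49] (size 5, min 35) -> median=29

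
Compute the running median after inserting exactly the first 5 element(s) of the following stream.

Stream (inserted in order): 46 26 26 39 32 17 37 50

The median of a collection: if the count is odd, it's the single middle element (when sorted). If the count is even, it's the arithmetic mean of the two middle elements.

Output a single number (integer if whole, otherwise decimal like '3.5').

Answer: 32

Derivation:
Step 1: insert 46 -> lo=[46] (size 1, max 46) hi=[] (size 0) -> median=46
Step 2: insert 26 -> lo=[26] (size 1, max 26) hi=[46] (size 1, min 46) -> median=36
Step 3: insert 26 -> lo=[26, 26] (size 2, max 26) hi=[46] (size 1, min 46) -> median=26
Step 4: insert 39 -> lo=[26, 26] (size 2, max 26) hi=[39, 46] (size 2, min 39) -> median=32.5
Step 5: insert 32 -> lo=[26, 26, 32] (size 3, max 32) hi=[39, 46] (size 2, min 39) -> median=32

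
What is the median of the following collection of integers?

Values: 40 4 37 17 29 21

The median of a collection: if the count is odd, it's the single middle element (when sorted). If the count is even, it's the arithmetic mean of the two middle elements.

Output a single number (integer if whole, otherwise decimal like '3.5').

Answer: 25

Derivation:
Step 1: insert 40 -> lo=[40] (size 1, max 40) hi=[] (size 0) -> median=40
Step 2: insert 4 -> lo=[4] (size 1, max 4) hi=[40] (size 1, min 40) -> median=22
Step 3: insert 37 -> lo=[4, 37] (size 2, max 37) hi=[40] (size 1, min 40) -> median=37
Step 4: insert 17 -> lo=[4, 17] (size 2, max 17) hi=[37, 40] (size 2, min 37) -> median=27
Step 5: insert 29 -> lo=[4, 17, 29] (size 3, max 29) hi=[37, 40] (size 2, min 37) -> median=29
Step 6: insert 21 -> lo=[4, 17, 21] (size 3, max 21) hi=[29, 37, 40] (size 3, min 29) -> median=25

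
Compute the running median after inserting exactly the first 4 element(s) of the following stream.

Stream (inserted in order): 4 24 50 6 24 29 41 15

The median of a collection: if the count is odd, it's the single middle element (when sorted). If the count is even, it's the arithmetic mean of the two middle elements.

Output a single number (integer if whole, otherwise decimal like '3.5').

Step 1: insert 4 -> lo=[4] (size 1, max 4) hi=[] (size 0) -> median=4
Step 2: insert 24 -> lo=[4] (size 1, max 4) hi=[24] (size 1, min 24) -> median=14
Step 3: insert 50 -> lo=[4, 24] (size 2, max 24) hi=[50] (size 1, min 50) -> median=24
Step 4: insert 6 -> lo=[4, 6] (size 2, max 6) hi=[24, 50] (size 2, min 24) -> median=15

Answer: 15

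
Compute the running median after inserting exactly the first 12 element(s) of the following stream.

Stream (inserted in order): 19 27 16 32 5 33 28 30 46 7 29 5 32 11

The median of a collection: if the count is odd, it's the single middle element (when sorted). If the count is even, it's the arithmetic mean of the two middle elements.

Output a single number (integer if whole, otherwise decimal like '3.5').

Step 1: insert 19 -> lo=[19] (size 1, max 19) hi=[] (size 0) -> median=19
Step 2: insert 27 -> lo=[19] (size 1, max 19) hi=[27] (size 1, min 27) -> median=23
Step 3: insert 16 -> lo=[16, 19] (size 2, max 19) hi=[27] (size 1, min 27) -> median=19
Step 4: insert 32 -> lo=[16, 19] (size 2, max 19) hi=[27, 32] (size 2, min 27) -> median=23
Step 5: insert 5 -> lo=[5, 16, 19] (size 3, max 19) hi=[27, 32] (size 2, min 27) -> median=19
Step 6: insert 33 -> lo=[5, 16, 19] (size 3, max 19) hi=[27, 32, 33] (size 3, min 27) -> median=23
Step 7: insert 28 -> lo=[5, 16, 19, 27] (size 4, max 27) hi=[28, 32, 33] (size 3, min 28) -> median=27
Step 8: insert 30 -> lo=[5, 16, 19, 27] (size 4, max 27) hi=[28, 30, 32, 33] (size 4, min 28) -> median=27.5
Step 9: insert 46 -> lo=[5, 16, 19, 27, 28] (size 5, max 28) hi=[30, 32, 33, 46] (size 4, min 30) -> median=28
Step 10: insert 7 -> lo=[5, 7, 16, 19, 27] (size 5, max 27) hi=[28, 30, 32, 33, 46] (size 5, min 28) -> median=27.5
Step 11: insert 29 -> lo=[5, 7, 16, 19, 27, 28] (size 6, max 28) hi=[29, 30, 32, 33, 46] (size 5, min 29) -> median=28
Step 12: insert 5 -> lo=[5, 5, 7, 16, 19, 27] (size 6, max 27) hi=[28, 29, 30, 32, 33, 46] (size 6, min 28) -> median=27.5

Answer: 27.5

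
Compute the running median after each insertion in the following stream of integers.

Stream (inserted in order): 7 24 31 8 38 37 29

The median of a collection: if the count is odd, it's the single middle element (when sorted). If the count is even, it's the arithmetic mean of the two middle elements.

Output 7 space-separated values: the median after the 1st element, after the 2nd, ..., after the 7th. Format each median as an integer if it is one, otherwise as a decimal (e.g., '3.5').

Step 1: insert 7 -> lo=[7] (size 1, max 7) hi=[] (size 0) -> median=7
Step 2: insert 24 -> lo=[7] (size 1, max 7) hi=[24] (size 1, min 24) -> median=15.5
Step 3: insert 31 -> lo=[7, 24] (size 2, max 24) hi=[31] (size 1, min 31) -> median=24
Step 4: insert 8 -> lo=[7, 8] (size 2, max 8) hi=[24, 31] (size 2, min 24) -> median=16
Step 5: insert 38 -> lo=[7, 8, 24] (size 3, max 24) hi=[31, 38] (size 2, min 31) -> median=24
Step 6: insert 37 -> lo=[7, 8, 24] (size 3, max 24) hi=[31, 37, 38] (size 3, min 31) -> median=27.5
Step 7: insert 29 -> lo=[7, 8, 24, 29] (size 4, max 29) hi=[31, 37, 38] (size 3, min 31) -> median=29

Answer: 7 15.5 24 16 24 27.5 29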